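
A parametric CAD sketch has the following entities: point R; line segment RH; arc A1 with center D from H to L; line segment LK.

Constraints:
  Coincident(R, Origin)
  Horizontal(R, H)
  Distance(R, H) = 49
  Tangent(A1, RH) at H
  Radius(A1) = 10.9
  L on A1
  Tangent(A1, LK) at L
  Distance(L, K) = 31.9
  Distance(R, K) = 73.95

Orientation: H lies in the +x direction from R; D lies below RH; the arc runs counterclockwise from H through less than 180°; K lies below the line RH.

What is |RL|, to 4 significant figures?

44.20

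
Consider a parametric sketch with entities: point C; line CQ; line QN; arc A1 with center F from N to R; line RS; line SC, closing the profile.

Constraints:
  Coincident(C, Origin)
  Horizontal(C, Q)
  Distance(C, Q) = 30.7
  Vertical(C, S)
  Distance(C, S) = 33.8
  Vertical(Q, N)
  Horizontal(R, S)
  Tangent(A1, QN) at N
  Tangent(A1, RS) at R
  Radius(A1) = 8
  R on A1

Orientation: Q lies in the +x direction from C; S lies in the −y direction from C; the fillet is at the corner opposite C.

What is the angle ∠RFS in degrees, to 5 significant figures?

70.586°

C is at the origin; CQ is horizontal with |CQ| = 30.7 and Q on the +x side, so Q = (30.700, 0.0000). CS is vertical with |CS| = 33.8 and S on the −y side, so S = (0.0000, -33.800). The virtual corner opposite C is at (30.700, -33.800). A1 meets QN tangentially, so FN is at right angles to QN and since A1 is tangent to RS there, FR ⟂ RS, with radius 8.0, so the center F sits 8.0 in from both sides at F = (22.700, -25.800). That places the tangent points at N = (30.700, -25.800) on QN and R = (22.700, -33.800) on RS. Then cos ∠RFS = FR·FS / (|FR||FS|), giving 70.586°.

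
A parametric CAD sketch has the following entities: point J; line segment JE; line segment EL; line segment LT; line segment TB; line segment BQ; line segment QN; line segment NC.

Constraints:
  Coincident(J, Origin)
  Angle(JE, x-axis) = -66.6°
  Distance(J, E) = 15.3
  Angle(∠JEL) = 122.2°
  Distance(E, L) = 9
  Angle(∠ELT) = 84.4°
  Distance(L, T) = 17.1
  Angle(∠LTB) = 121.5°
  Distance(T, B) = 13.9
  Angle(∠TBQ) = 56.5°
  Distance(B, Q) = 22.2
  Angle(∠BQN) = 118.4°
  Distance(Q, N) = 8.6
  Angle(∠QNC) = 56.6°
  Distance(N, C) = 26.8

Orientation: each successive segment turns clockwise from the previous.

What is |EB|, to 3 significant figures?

23.7

J is at the origin; JE runs at -66.6° with length 15.3, so E = (6.08, -14.0). ∠JEL = 122.2° gives EL at -124° from the x-axis; with |EL| = 9.0, L = (0.992, -21.5). ∠ELT = 84.4° gives LT at 140° from the x-axis; with |LT| = 17.1, T = (-12.1, -10.5). ∠LTB = 121.5° gives TB at 81.5° from the x-axis; with |TB| = 13.9, B = (-10.1, 3.27). Then |EB| = |B − E| = 23.7.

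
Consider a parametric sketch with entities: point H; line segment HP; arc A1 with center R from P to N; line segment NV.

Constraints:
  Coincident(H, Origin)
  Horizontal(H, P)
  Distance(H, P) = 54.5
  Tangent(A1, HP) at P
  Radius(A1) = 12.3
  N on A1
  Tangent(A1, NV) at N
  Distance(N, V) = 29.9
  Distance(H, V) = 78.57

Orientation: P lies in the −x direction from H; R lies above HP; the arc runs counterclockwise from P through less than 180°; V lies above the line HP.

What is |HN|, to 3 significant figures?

50.1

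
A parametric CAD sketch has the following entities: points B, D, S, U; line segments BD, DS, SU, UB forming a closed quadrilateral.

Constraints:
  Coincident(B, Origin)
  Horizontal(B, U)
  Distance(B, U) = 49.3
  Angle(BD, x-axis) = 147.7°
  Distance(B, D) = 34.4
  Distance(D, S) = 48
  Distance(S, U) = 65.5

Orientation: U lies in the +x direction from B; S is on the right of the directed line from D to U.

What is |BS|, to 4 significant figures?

28.17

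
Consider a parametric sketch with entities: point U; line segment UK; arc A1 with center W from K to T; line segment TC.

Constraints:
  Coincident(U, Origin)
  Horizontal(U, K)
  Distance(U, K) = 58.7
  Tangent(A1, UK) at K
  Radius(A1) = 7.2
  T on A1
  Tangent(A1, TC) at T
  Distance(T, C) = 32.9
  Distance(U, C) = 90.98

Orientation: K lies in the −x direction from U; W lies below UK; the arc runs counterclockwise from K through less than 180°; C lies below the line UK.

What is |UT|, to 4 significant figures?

63.65

Checks: U = (0.00, 0.00) ✓; ∠(WK, KU) = 90.00° ✓; |WT| = 7.200 ✓; ∠(WT, TC) = 90.00° ✓; |TC| = 32.90 ✓; |UC| = 90.98 ✓.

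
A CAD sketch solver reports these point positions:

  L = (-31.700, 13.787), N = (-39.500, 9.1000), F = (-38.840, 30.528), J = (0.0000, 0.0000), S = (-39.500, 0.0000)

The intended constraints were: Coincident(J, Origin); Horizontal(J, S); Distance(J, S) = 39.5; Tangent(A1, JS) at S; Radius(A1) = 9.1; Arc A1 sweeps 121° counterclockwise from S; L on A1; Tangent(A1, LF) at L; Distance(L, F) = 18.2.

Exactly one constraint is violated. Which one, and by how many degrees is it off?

Tangent(A1, LF) at L — off by 7.90°.

J = (0.00, 0.00) ✓; J.y = 0.00, S.y = 0.00 ✓; |JS| = 39.50 ✓; ∠(NS, SJ) = 90.00° ✓; |NS| = 9.100 ✓; bearing(N→L) − bearing(N→S) = 121.0° ✓; |NL| = 9.100 ✓; ∠(NL, LF) = 97.90° ✗; |LF| = 18.20 ✓.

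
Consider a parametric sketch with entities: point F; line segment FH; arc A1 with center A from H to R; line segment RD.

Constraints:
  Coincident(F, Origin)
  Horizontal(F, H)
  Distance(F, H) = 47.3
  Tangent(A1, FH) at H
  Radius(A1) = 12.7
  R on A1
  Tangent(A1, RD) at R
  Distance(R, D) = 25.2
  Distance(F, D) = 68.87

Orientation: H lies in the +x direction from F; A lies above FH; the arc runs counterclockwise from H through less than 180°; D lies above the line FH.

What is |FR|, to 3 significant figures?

61.6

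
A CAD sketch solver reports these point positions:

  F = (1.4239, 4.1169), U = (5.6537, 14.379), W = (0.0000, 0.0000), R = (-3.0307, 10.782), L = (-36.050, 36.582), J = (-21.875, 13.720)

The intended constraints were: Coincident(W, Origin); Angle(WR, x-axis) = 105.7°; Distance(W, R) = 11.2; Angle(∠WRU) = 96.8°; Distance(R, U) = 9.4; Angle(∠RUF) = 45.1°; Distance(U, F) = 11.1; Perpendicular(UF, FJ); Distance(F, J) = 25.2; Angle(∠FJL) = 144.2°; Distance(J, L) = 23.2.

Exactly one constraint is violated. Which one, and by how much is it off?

Distance(J, L) = 23.2 — off by 3.70.

W = (0.00, 0.00) ✓; WR at 105.7° ✓; |WR| = 11.20 ✓; ∠WRU = 96.80° ✓; |RU| = 9.400 ✓; ∠RUF = 45.10° ✓; |UF| = 11.10 ✓; ∠(UF, FJ) = 90.00° ✓; |FJ| = 25.20 ✓; ∠FJL = 144.2° ✓; |JL| = 26.90 ✗.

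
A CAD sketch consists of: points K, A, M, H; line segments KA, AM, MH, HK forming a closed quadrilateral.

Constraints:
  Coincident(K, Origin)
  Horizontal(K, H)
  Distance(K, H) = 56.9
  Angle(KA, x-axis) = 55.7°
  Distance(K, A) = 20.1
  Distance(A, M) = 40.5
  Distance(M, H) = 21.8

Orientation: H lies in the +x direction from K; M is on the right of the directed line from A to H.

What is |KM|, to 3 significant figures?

41.2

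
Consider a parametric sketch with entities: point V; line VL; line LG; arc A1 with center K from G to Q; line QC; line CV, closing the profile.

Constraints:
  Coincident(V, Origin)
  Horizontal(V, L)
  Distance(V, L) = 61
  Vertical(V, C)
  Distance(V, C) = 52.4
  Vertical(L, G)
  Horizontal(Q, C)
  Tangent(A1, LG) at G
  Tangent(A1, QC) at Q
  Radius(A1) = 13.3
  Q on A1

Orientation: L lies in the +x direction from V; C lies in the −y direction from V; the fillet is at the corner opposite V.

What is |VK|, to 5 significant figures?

61.677

V is at the origin; VL is horizontal with |VL| = 61.0 and L on the +x side, so L = (61.000, 0.0000). V and C share the same x with |VC| = 52.4 and C on the −y side, so C = (0.0000, -52.400). The virtual corner opposite V is at (61.000, -52.400). A1 meets LG tangentially, so KG is at right angles to LG and tangency of A1 to QC means the radius KQ is perpendicular to QC, with radius 13.3, so the center K sits 13.3 in from both sides at K = (47.700, -39.100). Then |VK| = |K − V| = 61.677.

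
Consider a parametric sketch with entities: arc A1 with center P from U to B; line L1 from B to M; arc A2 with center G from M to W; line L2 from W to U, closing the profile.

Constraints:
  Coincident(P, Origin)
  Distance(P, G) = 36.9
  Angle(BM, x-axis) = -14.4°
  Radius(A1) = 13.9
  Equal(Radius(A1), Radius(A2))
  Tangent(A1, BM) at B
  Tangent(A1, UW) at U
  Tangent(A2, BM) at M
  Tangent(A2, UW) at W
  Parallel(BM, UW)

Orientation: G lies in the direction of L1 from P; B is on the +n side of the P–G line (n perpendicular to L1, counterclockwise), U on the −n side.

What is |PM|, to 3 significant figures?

39.4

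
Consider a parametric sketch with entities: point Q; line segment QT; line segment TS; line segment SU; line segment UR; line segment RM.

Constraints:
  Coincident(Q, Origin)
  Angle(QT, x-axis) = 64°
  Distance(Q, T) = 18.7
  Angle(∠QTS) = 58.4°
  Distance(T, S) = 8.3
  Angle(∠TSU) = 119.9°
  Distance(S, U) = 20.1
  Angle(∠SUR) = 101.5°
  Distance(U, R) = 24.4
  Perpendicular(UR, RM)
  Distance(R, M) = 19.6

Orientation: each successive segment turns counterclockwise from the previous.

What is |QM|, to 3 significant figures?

22.9

∠SUR = 101.5° gives UR at -35.8° from the x-axis; with |UR| = 24.4, R = (11.5, -16.6). The perpendicularity gives RM at right angles to UR, so RM runs at 54.2°; with |RM| = 19.6, M = (22.9, -0.698). Then |QM| = |M − Q| = 22.9.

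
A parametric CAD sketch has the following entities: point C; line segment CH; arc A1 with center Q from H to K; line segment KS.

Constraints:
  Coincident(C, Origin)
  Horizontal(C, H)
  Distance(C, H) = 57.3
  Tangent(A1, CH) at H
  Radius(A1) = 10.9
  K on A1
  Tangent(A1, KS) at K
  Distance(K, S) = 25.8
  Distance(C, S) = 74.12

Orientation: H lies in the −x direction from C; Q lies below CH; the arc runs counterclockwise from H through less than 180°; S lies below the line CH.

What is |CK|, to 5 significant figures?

69.227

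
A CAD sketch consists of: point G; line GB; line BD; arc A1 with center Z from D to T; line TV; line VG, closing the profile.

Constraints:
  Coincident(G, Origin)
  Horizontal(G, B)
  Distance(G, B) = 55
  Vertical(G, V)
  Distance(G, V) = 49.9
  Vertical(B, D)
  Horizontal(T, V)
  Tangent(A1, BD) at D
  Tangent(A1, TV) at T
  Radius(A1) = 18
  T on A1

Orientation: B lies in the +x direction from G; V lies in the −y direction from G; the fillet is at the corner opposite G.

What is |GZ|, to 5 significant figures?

48.853

G and V share the same x with |GV| = 49.9 and V on the −y side, so V = (0.0000, -49.900). The virtual corner opposite G is at (55.000, -49.900). Since A1 is tangent to BD there, ZD ⟂ BD and since A1 is tangent to TV there, ZT ⟂ TV, with radius 18.0, so the center Z sits 18.0 in from both sides at Z = (37.000, -31.900). Then |GZ| = |Z − G| = 48.853.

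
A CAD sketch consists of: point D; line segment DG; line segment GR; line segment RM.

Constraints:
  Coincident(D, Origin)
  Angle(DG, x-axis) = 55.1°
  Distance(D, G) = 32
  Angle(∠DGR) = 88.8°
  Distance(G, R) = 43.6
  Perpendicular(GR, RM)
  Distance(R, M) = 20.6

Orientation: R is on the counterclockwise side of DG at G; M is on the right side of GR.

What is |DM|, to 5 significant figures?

67.890

D is at the origin; DG runs at 55.1° with length 32.0, so G = 32.0·(cos 55.1°, sin 55.1°) = (18.309, 26.245). ∠DGR = 88.8°, so GR runs at 55.1° + (180° − 88.8°) = 146.30° from the x-axis; with |GR| = 43.6, R = G + 43.6·(cos 146.30°, sin 146.30°) = (-17.965, 50.436). GR ⟂ RM; with |RM| = 20.6 on the right of GR, M = R + 20.6·(0.55484, 0.83195) = (-6.5347, 67.574). Then |DM| = |M − D| = 67.890.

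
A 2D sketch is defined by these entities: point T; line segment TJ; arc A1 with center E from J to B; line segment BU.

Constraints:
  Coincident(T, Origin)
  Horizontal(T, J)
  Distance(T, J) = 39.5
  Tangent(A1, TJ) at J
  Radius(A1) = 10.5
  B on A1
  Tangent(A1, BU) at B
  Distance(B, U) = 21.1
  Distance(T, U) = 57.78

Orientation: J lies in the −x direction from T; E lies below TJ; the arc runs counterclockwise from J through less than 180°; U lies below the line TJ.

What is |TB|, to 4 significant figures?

51.27

Checks: |EB| = 10.50 ✓; ∠(EB, BU) = 90.00° ✓; |BU| = 21.10 ✓; |TU| = 57.78 ✓.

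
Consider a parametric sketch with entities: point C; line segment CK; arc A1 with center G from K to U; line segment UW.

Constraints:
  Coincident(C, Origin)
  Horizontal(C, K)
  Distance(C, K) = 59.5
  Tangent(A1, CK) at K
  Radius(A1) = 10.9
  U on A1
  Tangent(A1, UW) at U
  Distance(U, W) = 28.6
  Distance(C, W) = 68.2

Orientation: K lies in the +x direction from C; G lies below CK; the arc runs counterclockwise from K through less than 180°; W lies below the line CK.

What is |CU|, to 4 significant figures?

50.53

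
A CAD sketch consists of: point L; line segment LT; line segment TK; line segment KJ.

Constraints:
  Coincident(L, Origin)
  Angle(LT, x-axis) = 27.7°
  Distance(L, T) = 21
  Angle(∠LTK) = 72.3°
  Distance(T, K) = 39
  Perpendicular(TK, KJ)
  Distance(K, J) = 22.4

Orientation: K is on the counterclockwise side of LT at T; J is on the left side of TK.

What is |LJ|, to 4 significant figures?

32.70

L is at the origin; LT runs at 27.7° with length 21.0, so T = 21.0·(cos 27.7°, sin 27.7°) = (18.59, 9.762). ∠LTK = 72.3°, so TK runs at 27.7° + (180° − 72.3°) = 135.4° from the x-axis; with |TK| = 39.0, K = T + 39.0·(cos 135.4°, sin 135.4°) = (-9.176, 37.15). The perpendicularity gives KJ at right angles to TK; with |KJ| = 22.4 on the left of TK, J = K + 22.4·(-0.7022, -0.7120) = (-24.90, 21.20). Then |LJ| = |J − L| = 32.70.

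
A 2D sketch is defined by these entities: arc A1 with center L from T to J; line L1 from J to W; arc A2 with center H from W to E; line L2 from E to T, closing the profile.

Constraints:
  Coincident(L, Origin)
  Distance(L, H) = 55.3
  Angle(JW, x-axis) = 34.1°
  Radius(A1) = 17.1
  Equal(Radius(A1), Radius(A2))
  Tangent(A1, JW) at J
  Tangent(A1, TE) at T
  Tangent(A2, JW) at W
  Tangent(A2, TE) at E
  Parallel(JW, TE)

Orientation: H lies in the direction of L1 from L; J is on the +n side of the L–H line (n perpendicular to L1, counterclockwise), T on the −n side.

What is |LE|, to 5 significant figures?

57.884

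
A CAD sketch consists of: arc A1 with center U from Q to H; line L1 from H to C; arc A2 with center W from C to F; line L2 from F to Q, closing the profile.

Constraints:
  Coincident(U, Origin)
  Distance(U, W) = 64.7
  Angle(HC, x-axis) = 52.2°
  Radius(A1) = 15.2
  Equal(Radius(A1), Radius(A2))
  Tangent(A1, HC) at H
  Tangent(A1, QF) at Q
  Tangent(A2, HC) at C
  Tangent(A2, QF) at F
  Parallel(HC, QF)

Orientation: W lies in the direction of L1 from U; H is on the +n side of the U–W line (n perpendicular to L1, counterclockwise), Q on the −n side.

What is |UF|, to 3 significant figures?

66.5

Tangency of A1 to both parallel lines with radius 15.2 puts H and Q at U ± 15.2·n: H = (-12.0, 9.32), Q = (12.0, -9.32). Equal radii place C and F the same way about W: C = W + 15.2·n = (27.6, 60.4), F = W − 15.2·n = (51.7, 41.8). Then |UF| = |F − U| = 66.5.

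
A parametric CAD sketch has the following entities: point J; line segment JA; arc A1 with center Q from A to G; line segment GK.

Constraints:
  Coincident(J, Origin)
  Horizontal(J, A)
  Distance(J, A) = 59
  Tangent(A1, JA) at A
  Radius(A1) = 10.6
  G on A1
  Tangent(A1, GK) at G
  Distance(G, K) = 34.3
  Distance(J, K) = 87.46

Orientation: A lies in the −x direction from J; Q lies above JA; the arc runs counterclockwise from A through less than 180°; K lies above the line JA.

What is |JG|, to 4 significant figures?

54.93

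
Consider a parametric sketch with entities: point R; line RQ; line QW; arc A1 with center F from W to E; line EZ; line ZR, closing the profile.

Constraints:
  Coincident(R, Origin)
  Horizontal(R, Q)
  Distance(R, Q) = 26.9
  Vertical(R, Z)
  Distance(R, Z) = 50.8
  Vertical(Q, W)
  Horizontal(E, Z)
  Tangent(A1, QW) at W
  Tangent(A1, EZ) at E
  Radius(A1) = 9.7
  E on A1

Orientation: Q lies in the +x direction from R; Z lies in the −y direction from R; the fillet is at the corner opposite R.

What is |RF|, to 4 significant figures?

44.55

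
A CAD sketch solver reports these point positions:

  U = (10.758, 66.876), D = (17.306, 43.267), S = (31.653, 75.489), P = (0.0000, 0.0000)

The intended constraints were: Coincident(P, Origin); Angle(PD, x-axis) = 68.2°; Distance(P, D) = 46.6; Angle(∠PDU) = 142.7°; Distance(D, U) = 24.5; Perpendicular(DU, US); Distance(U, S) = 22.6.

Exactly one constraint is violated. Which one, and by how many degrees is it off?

Perpendicular(DU, US) — off by 6.90°.

P = (0.00, 0.00) ✓; PD at 68.20° ✓; |PD| = 46.60 ✓; ∠PDU = 142.7° ✓; |DU| = 24.50 ✓; ∠(DU, US) = 83.10° ✗; |US| = 22.60 ✓.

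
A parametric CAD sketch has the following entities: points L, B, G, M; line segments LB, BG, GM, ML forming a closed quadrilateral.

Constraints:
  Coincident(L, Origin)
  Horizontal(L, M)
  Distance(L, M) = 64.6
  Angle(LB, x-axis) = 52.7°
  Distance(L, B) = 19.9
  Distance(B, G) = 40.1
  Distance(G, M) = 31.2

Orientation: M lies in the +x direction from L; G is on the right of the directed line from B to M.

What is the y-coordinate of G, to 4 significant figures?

-15.26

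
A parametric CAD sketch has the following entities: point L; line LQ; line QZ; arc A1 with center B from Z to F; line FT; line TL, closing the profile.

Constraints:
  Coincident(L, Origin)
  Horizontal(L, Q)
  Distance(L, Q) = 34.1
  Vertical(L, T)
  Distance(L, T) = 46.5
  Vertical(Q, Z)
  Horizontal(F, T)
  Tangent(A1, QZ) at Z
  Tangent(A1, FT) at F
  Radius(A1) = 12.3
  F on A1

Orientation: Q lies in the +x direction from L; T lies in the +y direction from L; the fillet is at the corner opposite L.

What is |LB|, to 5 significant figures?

40.557

L is at the origin; L and Q share the same y with |LQ| = 34.1 and Q on the +x side, so Q = (34.100, 0.0000). L and T share the same x with |LT| = 46.5 and T on the +y side, so T = (0.0000, 46.500). The virtual corner opposite L is at (34.100, 46.500). The tangent condition forces BZ to be normal to QZ and since A1 is tangent to FT there, BF ⟂ FT, with radius 12.3, so the center B sits 12.3 in from both sides at B = (21.800, 34.200). Then |LB| = |B − L| = 40.557.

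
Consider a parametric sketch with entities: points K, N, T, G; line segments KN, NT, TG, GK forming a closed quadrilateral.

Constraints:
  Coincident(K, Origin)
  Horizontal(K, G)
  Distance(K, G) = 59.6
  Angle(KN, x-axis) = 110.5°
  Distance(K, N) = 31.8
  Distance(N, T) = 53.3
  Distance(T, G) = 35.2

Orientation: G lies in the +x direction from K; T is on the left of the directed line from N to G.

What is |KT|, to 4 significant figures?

52.08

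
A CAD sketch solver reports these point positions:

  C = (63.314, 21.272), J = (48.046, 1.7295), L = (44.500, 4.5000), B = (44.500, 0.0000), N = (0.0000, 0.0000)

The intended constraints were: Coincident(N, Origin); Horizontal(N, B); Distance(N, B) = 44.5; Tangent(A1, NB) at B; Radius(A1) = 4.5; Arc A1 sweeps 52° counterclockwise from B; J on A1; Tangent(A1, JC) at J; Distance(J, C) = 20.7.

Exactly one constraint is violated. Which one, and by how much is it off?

Distance(J, C) = 20.7 — off by 4.10.

N = (0.00, 0.00) ✓; N.y = 0.00, B.y = 0.00 ✓; |NB| = 44.50 ✓; ∠(LB, BN) = 90.00° ✓; |LB| = 4.500 ✓; bearing(L→J) − bearing(L→B) = 52.00° ✓; |LJ| = 4.500 ✓; ∠(LJ, JC) = 90.00° ✓; |JC| = 24.80 ✗.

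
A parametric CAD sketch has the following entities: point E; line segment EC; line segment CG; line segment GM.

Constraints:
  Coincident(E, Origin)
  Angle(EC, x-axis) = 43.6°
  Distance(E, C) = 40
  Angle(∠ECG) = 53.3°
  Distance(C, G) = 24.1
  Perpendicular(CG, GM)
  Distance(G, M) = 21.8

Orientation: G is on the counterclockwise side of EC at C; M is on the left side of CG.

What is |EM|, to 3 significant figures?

10.3

E is at the origin; EC runs at 43.6° with length 40.0, so C = 40.0·(cos 43.6°, sin 43.6°) = (29.0, 27.6). ∠ECG = 53.3°, so CG runs at 43.6° + (180° − 53.3°) = 170° from the x-axis; with |CG| = 24.1, G = C + 24.1·(cos 170°, sin 170°) = (5.21, 31.6). CG is perpendicular to GM; with |GM| = 21.8 on the left of CG, M = G + 21.8·(-0.168, -0.986) = (1.54, 10.2). Then |EM| = |M − E| = 10.3.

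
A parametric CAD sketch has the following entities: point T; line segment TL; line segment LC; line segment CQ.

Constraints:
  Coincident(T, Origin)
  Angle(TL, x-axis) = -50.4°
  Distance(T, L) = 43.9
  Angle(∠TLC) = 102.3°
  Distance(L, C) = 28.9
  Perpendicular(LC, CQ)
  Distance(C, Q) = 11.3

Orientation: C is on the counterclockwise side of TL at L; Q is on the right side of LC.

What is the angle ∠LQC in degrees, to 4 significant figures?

68.64°

T is at the origin; TL runs at -50.4° with length 43.9, so L = 43.9·(cos -50.4°, sin -50.4°) = (27.98, -33.83). ∠TLC = 102.3°, so LC runs at -50.4° + (180° − 102.3°) = 27.30° from the x-axis; with |LC| = 28.9, C = L + 28.9·(cos 27.30°, sin 27.30°) = (53.66, -20.57). LC ⟂ CQ; with |CQ| = 11.3 on the right of LC, Q = C + 11.3·(0.4586, -0.8886) = (58.85, -30.61). Then cos ∠LQC = QL·QC / (|QL||QC|), giving 68.64°.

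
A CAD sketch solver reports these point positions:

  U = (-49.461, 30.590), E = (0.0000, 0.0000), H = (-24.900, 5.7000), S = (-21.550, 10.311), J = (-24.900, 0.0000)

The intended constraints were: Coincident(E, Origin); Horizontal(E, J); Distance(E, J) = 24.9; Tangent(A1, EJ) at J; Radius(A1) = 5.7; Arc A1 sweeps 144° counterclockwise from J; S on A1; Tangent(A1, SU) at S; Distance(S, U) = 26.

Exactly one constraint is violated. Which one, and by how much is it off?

Distance(S, U) = 26 — off by 8.50.

E = (0.00, 0.00) ✓; E.y = 0.00, J.y = 0.00 ✓; |EJ| = 24.90 ✓; ∠(HJ, JE) = 90.00° ✓; |HJ| = 5.700 ✓; bearing(H→S) − bearing(H→J) = 144.0° ✓; |HS| = 5.699 ✓; ∠(HS, SU) = 90.00° ✓; |SU| = 34.50 ✗.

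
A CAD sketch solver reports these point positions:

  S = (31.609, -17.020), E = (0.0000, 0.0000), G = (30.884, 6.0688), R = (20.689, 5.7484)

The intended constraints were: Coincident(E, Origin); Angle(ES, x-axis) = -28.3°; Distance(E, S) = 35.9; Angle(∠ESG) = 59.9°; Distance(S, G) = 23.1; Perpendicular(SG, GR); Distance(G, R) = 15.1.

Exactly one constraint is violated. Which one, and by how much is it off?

Distance(G, R) = 15.1 — off by 4.90.

E = (0.00, 0.00) ✓; ES at -28.30° ✓; |ES| = 35.90 ✓; ∠ESG = 59.90° ✓; |SG| = 23.10 ✓; ∠(SG, GR) = 90.00° ✓; |GR| = 10.20 ✗.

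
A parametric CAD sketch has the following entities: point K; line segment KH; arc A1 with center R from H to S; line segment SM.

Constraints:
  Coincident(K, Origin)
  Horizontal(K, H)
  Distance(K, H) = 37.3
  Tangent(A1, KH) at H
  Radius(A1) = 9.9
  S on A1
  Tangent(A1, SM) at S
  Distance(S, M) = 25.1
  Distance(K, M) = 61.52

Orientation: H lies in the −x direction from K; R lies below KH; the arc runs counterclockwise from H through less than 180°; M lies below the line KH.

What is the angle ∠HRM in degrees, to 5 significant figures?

146.05°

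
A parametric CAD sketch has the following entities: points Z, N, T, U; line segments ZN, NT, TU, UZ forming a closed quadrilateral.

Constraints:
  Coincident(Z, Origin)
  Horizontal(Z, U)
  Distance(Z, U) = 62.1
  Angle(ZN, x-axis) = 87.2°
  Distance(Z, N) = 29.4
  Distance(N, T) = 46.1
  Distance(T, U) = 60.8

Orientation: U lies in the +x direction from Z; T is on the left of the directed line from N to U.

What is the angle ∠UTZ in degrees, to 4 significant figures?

57.11°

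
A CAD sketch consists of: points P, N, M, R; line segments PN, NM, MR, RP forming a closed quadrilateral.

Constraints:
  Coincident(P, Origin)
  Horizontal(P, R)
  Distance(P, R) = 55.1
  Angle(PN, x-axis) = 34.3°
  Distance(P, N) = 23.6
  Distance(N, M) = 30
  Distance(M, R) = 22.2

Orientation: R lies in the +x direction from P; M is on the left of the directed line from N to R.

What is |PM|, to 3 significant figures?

52.9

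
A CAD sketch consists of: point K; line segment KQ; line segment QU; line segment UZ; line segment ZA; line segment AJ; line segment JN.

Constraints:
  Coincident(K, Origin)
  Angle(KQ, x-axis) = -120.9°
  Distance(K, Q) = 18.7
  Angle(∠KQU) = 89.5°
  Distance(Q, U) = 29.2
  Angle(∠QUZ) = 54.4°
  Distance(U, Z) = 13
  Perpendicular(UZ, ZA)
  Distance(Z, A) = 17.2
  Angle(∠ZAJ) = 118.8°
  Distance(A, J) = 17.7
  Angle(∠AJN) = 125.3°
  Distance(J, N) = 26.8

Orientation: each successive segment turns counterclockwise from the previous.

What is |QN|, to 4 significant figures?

44.69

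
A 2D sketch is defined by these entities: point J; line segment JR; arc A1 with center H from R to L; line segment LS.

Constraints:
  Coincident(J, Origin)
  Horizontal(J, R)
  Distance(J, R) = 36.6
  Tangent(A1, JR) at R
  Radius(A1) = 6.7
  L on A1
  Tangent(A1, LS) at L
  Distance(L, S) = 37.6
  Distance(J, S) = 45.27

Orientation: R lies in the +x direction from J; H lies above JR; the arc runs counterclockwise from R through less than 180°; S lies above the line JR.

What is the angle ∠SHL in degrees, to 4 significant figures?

79.90°

J is at the origin; J and R share the same y with |JR| = 36.6 and R on the +x side, so R = (36.60, 0.000). Since A1 is tangent to JR there, HR ⟂ JR, so H = R + (0, 6.7) = (36.60, 6.700). Since HL ⟂ LS (tangency), |HS| = √(6.7² + 37.6²) = 38.19 regardless of where L sits on A1. So S lies on both circle(J, 45.27) and circle(H, 38.19); the above-JR intersection is S = (19.50, 40.85). L is the foot of the tangent from S: L = (41.97, 10.70).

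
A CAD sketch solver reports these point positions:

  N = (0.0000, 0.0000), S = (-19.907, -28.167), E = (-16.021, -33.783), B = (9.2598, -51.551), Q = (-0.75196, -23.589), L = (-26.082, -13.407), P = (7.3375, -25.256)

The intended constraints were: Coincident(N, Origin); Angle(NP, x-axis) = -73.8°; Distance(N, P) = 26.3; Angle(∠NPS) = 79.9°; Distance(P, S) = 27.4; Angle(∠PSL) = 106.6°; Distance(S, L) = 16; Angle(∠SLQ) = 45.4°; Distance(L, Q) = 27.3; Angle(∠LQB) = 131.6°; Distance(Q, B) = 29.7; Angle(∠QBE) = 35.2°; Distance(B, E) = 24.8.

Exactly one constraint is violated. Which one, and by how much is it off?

Distance(B, E) = 24.8 — off by 6.10.

N = (0.00, 0.00) ✓; NP at -73.80° ✓; |NP| = 26.30 ✓; ∠NPS = 79.90° ✓; |PS| = 27.40 ✓; ∠PSL = 106.6° ✓; |SL| = 16.00 ✓; ∠SLQ = 45.40° ✓; |LQ| = 27.30 ✓; ∠LQB = 131.6° ✓; |QB| = 29.70 ✓; ∠QBE = 35.20° ✓; |BE| = 30.90 ✗.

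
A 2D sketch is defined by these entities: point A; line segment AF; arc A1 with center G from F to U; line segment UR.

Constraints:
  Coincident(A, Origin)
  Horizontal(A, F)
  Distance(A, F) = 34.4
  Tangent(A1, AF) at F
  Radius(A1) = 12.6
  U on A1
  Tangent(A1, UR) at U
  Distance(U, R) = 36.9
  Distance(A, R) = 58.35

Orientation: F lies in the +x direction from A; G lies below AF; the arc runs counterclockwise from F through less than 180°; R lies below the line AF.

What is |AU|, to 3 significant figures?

26.5

Checks: |GF| = 12.60 ✓; |GU| = 12.60 ✓; ∠(GU, UR) = 90.00° ✓; |UR| = 36.90 ✓; |AR| = 58.35 ✓.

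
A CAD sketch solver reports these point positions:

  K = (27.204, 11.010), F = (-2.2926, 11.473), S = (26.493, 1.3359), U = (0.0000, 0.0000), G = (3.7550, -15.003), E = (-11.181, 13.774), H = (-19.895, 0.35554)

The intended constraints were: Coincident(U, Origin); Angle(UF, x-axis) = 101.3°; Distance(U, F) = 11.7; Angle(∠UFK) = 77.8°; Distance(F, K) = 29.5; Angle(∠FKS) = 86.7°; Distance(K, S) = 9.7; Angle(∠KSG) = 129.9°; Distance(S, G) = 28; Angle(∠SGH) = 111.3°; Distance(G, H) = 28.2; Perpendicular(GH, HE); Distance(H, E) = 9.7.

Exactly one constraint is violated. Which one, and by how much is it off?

Distance(H, E) = 9.7 — off by 6.30.

U = (0.00, 0.00) ✓; UF at 101.3° ✓; |UF| = 11.70 ✓; ∠UFK = 77.80° ✓; |FK| = 29.50 ✓; ∠FKS = 86.70° ✓; |KS| = 9.700 ✓; ∠KSG = 129.9° ✓; |SG| = 28.00 ✓; ∠SGH = 111.3° ✓; |GH| = 28.20 ✓; ∠(GH, HE) = 90.00° ✓; |HE| = 16.00 ✗.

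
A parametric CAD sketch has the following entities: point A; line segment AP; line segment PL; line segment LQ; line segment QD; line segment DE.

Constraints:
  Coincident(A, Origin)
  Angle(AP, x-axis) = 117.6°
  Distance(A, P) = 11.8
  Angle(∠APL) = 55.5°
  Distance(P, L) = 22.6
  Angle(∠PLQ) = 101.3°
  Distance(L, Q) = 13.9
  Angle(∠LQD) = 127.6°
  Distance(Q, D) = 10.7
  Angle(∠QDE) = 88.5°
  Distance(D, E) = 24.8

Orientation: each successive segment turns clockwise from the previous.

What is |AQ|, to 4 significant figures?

19.04

A is at the origin; AP runs at 117.6° with length 11.8, so P = (-5.467, 10.46). ∠APL = 55.5° gives PL at -6.900° from the x-axis; with |PL| = 22.6, L = (16.97, 7.742). ∠PLQ = 101.3° gives LQ at -85.60° from the x-axis; with |LQ| = 13.9, Q = (18.04, -6.117). Then |AQ| = |Q − A| = 19.04.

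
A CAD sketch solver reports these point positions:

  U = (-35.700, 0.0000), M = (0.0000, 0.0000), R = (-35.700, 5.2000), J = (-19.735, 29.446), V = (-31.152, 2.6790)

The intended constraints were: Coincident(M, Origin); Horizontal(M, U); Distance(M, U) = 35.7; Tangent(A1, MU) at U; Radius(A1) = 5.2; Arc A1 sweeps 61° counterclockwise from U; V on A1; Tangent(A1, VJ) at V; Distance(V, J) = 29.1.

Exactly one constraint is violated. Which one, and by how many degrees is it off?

Tangent(A1, VJ) at V — off by 5.90°.

M = (0.00, 0.00) ✓; M.y = 0.00, U.y = 0.00 ✓; |MU| = 35.70 ✓; ∠(RU, UM) = 90.00° ✓; |RU| = 5.200 ✓; bearing(R→V) − bearing(R→U) = 61.00° ✓; |RV| = 5.200 ✓; ∠(RV, VJ) = 84.10° ✗; |VJ| = 29.10 ✓.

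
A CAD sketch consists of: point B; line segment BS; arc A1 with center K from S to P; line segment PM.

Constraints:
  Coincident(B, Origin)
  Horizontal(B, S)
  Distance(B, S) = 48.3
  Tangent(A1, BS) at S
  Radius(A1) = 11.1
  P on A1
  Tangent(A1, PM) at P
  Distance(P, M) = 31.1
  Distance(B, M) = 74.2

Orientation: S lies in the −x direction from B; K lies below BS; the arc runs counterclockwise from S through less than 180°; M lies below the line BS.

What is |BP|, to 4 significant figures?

60.26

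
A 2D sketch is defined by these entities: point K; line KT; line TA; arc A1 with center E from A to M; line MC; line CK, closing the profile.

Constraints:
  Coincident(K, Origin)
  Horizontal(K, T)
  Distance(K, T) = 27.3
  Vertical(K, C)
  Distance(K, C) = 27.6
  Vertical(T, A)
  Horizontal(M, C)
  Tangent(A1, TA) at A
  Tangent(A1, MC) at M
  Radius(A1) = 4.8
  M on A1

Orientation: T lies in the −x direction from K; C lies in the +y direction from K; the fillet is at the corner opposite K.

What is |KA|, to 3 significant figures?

35.6

K is at the origin; K and T share the same y with |KT| = 27.3 and T on the −x side, so T = (-27.3, 0.00). KC is vertical with |KC| = 27.6 and C on the +y side, so C = (0.00, 27.6). The virtual corner opposite K is at (-27.3, 27.6). A1 meets TA tangentially, so EA is at right angles to TA and since A1 is tangent to MC there, EM ⟂ MC, with radius 4.8, so the center E sits 4.8 in from both sides at E = (-22.5, 22.8). That places the tangent points at A = (-27.3, 22.8) on TA and M = (-22.5, 27.6) on MC. Then |KA| = |A − K| = 35.6.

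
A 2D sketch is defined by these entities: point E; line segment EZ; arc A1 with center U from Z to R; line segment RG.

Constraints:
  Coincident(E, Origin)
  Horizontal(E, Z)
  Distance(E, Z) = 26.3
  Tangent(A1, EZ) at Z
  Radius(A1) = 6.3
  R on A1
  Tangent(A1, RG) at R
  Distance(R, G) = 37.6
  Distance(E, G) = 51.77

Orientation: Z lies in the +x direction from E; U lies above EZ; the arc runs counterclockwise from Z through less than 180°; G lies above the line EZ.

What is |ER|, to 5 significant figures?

33.329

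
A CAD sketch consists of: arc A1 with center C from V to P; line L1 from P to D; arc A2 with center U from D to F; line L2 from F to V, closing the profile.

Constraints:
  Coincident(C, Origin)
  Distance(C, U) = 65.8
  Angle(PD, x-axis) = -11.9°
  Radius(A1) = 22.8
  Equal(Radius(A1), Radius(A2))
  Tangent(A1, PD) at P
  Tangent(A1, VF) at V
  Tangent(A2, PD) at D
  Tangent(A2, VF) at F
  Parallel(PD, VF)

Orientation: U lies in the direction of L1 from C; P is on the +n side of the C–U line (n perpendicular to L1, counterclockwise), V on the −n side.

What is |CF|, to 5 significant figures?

69.638

The slot axis is L1's direction at -11.9°, so u = (cos -11.9°, sin -11.9°) = (0.97851, -0.20620) and n = (−sin -11.9°, cos -11.9°) = (0.20620, 0.97851). C is at the origin and U lies 65.8 along u from C, so U = 65.8·u = (64.386, -13.568). Tangency of A1 to both parallel lines with radius 22.8 puts P and V at C ± 22.8·n: P = (4.7015, 22.310), V = (-4.7015, -22.310). Equal radii place D and F the same way about U: D = U + 22.8·n = (69.087, 8.7418), F = U − 22.8·n = (59.684, -35.878). Then |CF| = |F − C| = 69.638.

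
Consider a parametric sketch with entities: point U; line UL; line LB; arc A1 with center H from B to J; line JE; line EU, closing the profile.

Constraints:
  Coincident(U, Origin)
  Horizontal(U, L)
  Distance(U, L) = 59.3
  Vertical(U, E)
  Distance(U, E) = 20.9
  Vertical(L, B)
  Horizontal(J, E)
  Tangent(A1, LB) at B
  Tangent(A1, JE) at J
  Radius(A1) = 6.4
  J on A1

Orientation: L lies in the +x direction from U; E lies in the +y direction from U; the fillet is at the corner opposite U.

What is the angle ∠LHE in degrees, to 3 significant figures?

121°

U is at the origin; U and L share the same y with |UL| = 59.3 and L on the +x side, so L = (59.3, 0.00). U and E share the same x with |UE| = 20.9 and E on the +y side, so E = (0.00, 20.9). The virtual corner opposite U is at (59.3, 20.9). Since A1 is tangent to LB there, HB ⟂ LB and the tangent condition forces HJ to be normal to JE, with radius 6.4, so the center H sits 6.4 in from both sides at H = (52.9, 14.5). Then cos ∠LHE = HL·HE / (|HL||HE|), giving 121°.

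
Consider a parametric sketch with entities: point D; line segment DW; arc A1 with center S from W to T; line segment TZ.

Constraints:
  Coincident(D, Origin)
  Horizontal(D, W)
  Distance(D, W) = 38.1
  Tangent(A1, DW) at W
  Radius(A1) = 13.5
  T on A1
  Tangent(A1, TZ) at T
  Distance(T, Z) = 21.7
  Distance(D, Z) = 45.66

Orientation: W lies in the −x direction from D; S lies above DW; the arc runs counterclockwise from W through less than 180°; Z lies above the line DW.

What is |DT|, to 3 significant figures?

28.9

Checks: ∠(SW, WD) = 90.00° ✓; |ST| = 13.50 ✓; ∠(ST, TZ) = 90.00° ✓; |TZ| = 21.70 ✓; |DZ| = 45.66 ✓.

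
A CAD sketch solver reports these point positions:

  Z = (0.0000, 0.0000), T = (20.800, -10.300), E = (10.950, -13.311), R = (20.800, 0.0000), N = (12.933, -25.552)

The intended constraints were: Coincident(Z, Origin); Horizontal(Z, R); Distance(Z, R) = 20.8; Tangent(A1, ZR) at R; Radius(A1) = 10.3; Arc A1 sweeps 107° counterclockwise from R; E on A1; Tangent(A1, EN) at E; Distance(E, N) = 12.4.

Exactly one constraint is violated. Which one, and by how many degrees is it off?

Tangent(A1, EN) at E — off by 7.80°.

Z = (0.00, 0.00) ✓; Z.y = 0.00, R.y = 0.00 ✓; |ZR| = 20.80 ✓; ∠(TR, RZ) = 90.00° ✓; |TR| = 10.30 ✓; bearing(T→E) − bearing(T→R) = 107.0° ✓; |TE| = 10.30 ✓; ∠(TE, EN) = 97.80° ✗; |EN| = 12.40 ✓.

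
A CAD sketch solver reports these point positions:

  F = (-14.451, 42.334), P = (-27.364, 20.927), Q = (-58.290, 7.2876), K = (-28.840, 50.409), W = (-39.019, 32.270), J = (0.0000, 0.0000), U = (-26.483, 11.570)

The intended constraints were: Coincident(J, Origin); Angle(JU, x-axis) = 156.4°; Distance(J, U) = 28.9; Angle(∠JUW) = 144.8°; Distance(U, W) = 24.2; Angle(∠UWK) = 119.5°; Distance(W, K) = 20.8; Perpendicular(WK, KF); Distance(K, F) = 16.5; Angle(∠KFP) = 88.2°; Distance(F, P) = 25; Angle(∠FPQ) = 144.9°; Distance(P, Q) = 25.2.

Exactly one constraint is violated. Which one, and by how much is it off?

Distance(P, Q) = 25.2 — off by 8.60.

J = (0.00, 0.00) ✓; JU at 156.4° ✓; |JU| = 28.90 ✓; ∠JUW = 144.8° ✓; |UW| = 24.20 ✓; ∠UWK = 119.5° ✓; |WK| = 20.80 ✓; ∠(WK, KF) = 90.00° ✓; |KF| = 16.50 ✓; ∠KFP = 88.20° ✓; |FP| = 25.00 ✓; ∠FPQ = 144.9° ✓; |PQ| = 33.80 ✗.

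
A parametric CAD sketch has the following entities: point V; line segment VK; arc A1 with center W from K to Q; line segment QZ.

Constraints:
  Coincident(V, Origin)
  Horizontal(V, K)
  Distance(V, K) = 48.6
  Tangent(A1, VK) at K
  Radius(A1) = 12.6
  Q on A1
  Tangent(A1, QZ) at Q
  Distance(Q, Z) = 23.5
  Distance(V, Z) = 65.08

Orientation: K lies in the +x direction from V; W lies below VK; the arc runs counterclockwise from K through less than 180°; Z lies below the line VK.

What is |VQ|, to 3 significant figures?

43.2

Checks: |WQ| = 12.60 ✓; ∠(WQ, QZ) = 90.00° ✓; |QZ| = 23.50 ✓; |VZ| = 65.08 ✓.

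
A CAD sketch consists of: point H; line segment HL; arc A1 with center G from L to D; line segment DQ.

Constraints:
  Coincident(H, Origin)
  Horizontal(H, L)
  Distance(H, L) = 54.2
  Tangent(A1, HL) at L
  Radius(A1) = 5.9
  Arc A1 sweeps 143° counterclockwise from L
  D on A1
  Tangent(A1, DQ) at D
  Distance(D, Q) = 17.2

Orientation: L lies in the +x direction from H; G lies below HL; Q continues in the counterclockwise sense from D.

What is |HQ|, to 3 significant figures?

67.7

H is at the origin; HL is horizontal with |HL| = 54.2 and L on the +x side, so L = (54.2, 0.00). Since A1 is tangent to HL there, GL ⟂ HL, so G = L + (0, -5.9) = (54.2, -5.90). On A1, L sits at bearing 90° from G; a 143° counterclockwise sweep puts D at bearing 233°, so D = G + 5.9·(cos 233°, sin 233°) = (50.6, -10.6). Since A1 is tangent to DQ there, GD ⟂ DQ, so DQ runs along (−sin 233°, cos 233°); with |DQ| = 17.2, Q = (64.4, -21.0). Then |HQ| = |Q − H| = 67.7.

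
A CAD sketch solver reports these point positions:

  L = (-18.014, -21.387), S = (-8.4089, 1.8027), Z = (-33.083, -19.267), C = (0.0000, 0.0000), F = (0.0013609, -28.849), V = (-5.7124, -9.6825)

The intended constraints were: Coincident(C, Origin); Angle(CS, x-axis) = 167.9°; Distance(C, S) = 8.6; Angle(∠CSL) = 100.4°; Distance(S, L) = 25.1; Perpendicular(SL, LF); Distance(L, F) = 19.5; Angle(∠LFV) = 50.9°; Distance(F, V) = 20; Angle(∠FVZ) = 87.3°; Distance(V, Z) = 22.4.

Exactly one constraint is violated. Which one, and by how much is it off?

Distance(V, Z) = 22.4 — off by 6.60.

C = (0.00, 0.00) ✓; CS at 167.9° ✓; |CS| = 8.600 ✓; ∠CSL = 100.4° ✓; |SL| = 25.10 ✓; ∠(SL, LF) = 90.00° ✓; |LF| = 19.50 ✓; ∠LFV = 50.90° ✓; |FV| = 20.00 ✓; ∠FVZ = 87.30° ✓; |VZ| = 29.00 ✗.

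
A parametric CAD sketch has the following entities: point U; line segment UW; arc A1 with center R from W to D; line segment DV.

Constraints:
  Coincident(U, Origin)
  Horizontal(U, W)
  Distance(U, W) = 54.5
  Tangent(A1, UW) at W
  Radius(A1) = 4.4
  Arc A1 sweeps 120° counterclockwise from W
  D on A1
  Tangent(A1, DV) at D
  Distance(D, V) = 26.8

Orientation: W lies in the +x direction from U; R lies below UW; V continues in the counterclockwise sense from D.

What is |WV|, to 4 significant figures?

31.31

U is at the origin; U and W share the same y with |UW| = 54.5 and W on the +x side, so W = (54.50, 0.000). The tangent condition forces RW to be normal to UW, so R = W + (0, -4.4) = (54.50, -4.400). On A1, W sits at bearing 90° from R; a 120° counterclockwise sweep puts D at bearing 210°, so D = R + 4.4·(cos 210°, sin 210°) = (50.69, -6.600). Tangency of A1 to DV means the radius RD is perpendicular to DV, so DV runs along (−sin 210°, cos 210°); with |DV| = 26.8, V = (64.09, -29.81). Then |WV| = |V − W| = 31.31.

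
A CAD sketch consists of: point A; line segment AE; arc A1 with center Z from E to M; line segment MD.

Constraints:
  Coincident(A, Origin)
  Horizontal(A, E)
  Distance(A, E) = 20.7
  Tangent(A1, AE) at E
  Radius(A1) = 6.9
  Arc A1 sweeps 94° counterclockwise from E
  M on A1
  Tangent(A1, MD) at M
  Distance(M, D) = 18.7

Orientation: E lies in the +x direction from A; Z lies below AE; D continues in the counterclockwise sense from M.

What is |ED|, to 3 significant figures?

26.6

On A1, E sits at bearing 90° from Z; a 94° counterclockwise sweep puts M at bearing 184°, so M = Z + 6.9·(cos 184°, sin 184°) = (13.8, -7.38). The tangent condition forces ZM to be normal to MD, so MD runs along (−sin 184°, cos 184°); with |MD| = 18.7, D = (15.1, -26.0). Then |ED| = |D − E| = 26.6.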